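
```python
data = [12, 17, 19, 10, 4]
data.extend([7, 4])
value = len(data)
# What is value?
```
Trace:
  data=[12, 17, 19, 10, 4]
  data=[12, 17, 19, 10, 4, 7, 4]
  data=[12, 17, 19, 10, 4, 7, 4], value=7

Final answer: 7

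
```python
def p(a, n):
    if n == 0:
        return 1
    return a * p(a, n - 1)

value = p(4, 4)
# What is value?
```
Call trace:
p(a=4, n=4)
  p(a=4, n=3)
    p(a=4, n=2)
      p(a=4, n=1)
        p(a=4, n=0)
        -> return 1
      -> return 4
    -> return 16
  -> return 64
-> return 256

Final answer: 256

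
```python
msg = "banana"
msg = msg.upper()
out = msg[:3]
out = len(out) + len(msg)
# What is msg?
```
Trace:
  msg='banana'
  msg='BANANA'
  msg='BANANA', out='BAN'
  msg='BANANA', out=9

Final answer: 'BANANA'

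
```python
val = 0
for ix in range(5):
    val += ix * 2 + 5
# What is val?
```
Trace:
  val=0
  val=5, ix=0
  val=12, ix=1
  val=21, ix=2
  val=32, ix=3
  val=45, ix=4

Final answer: 45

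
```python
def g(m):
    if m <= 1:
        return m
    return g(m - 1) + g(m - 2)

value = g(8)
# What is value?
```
Call trace (a repeated sub-call is expanded the first time; later identical calls just restate its return value):
g(m=8)
  g(m=7)
    g(m=6)
      g(m=5)
        g(m=4)
          g(m=3)
            g(m=2)
              g(m=1)
              -> return 1
              g(m=0)
              -> return 0
            -> return 1
            g(m=1)
            -> return 1
          -> return 2
          g(m=2) -> return 1  (same call as traced above)
        -> return 3
        g(m=3) -> return 2  (same call as traced above)
      -> return 5
      g(m=4) -> return 3  (same call as traced above)
    -> return 8
    g(m=5) -> return 5  (same call as traced above)
  -> return 13
  g(m=6) -> return 8  (same call as traced above)
-> return 21

Final answer: 21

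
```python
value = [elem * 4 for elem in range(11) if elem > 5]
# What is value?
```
Trace:
  elem=0
  elem=1
  elem=2
  elem=3
  elem=4
  elem=5
  elem=6
  elem=7
  elem=8
  elem=9
  elem=10
  value=[24, 28, 32, 36, 40]

Final answer: [24, 28, 32, 36, 40]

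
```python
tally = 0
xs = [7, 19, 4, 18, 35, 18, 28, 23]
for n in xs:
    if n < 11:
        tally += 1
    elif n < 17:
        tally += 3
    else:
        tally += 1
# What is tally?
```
Trace:
  tally=0
  tally=1, n=7
  tally=2, n=19
  tally=3, n=4
  tally=4, n=18
  tally=5, n=35
  tally=6, n=18
  tally=7, n=28
  tally=8, n=23

Final answer: 8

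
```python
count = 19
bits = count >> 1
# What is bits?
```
Trace:
  count=19
  count=19, bits=9

Final answer: 9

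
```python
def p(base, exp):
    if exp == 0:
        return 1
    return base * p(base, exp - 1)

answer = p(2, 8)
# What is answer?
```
Call trace:
p(base=2, exp=8)
  p(base=2, exp=7)
    p(base=2, exp=6)
      p(base=2, exp=5)
        p(base=2, exp=4)
          p(base=2, exp=3)
            p(base=2, exp=2)
              p(base=2, exp=1)
                p(base=2, exp=0)
                -> return 1
              -> return 2
            -> return 4
          -> return 8
        -> return 16
      -> return 32
    -> return 64
  -> return 128
-> return 256

Final answer: 256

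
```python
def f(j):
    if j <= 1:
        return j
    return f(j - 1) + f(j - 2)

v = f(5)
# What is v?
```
Call trace (a repeated sub-call is expanded the first time; later identical calls just restate its return value):
f(j=5)
  f(j=4)
    f(j=3)
      f(j=2)
        f(j=1)
        -> return 1
        f(j=0)
        -> return 0
      -> return 1
      f(j=1)
      -> return 1
    -> return 2
    f(j=2) -> return 1  (same call as traced above)
  -> return 3
  f(j=3) -> return 2  (same call as traced above)
-> return 5

Final answer: 5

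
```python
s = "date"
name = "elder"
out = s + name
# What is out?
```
Trace:
  s='date'
  s='date', name='elder'
  s='date', name='elder', out='dateelder'

Final answer: 'dateelder'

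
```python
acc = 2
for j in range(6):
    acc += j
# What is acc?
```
Trace:
  acc=2
  acc=2, j=0
  acc=3, j=1
  acc=5, j=2
  acc=8, j=3
  acc=12, j=4
  acc=17, j=5

Final answer: 17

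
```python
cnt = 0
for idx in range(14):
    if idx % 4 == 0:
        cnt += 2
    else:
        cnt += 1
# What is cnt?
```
Trace:
  cnt=0
  cnt=2, idx=0
  cnt=3, idx=1
  cnt=4, idx=2
  cnt=5, idx=3
  cnt=7, idx=4
  cnt=8, idx=5
  cnt=9, idx=6
  cnt=10, idx=7
  cnt=12, idx=8
  cnt=13, idx=9
  cnt=14, idx=10
  cnt=15, idx=11
  cnt=17, idx=12
  cnt=18, idx=13

Final answer: 18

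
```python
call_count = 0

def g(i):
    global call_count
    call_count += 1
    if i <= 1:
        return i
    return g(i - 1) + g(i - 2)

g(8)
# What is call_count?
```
Call trace (a repeated sub-call is expanded the first time; later identical calls just restate its return value):
g(i=8)
  g(i=7)
    g(i=6)
      g(i=5)
        g(i=4)
          g(i=3)
            g(i=2)
              g(i=1)
              -> return 1
              g(i=0)
              -> return 0
            -> return 1
            g(i=1)
            -> return 1
          -> return 2
          g(i=2) -> return 1  (same call as traced above)
        -> return 3
        g(i=3) -> return 2  (same call as traced above)
      -> return 5
      g(i=4) -> return 3  (same call as traced above)
    -> return 8
    g(i=5) -> return 5  (same call as traced above)
  -> return 13
  g(i=6) -> return 8  (same call as traced above)
-> return 21

call_count is incremented once per call, so count the calls in each subtree. Let C(i) = number of calls made by g(i).
C(0) = C(1) = 1 (base case, no recursion); C(i) = 1 + C(i - 1) + C(i - 2) otherwise.
C(2) = 1 + C(1) + C(0) = 1 + 1 + 1 = 3
C(3) = 1 + C(2) + C(1) = 1 + 3 + 1 = 5
C(4) = 1 + C(3) + C(2) = 1 + 5 + 3 = 9
C(5) = 1 + C(4) + C(3) = 1 + 9 + 5 = 15
C(6) = 1 + C(5) + C(4) = 1 + 15 + 9 = 25
C(7) = 1 + C(6) + C(5) = 1 + 25 + 15 = 41
C(8) = 1 + C(7) + C(6) = 1 + 41 + 25 = 67
call_count = C(8) = 67

Final answer: 67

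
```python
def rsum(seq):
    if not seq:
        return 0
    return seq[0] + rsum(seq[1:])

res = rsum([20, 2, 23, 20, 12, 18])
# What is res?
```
Call trace:
rsum(seq=[20, 2, 23, 20, 12, 18])
  rsum(seq=[2, 23, 20, 12, 18])
    rsum(seq=[23, 20, 12, 18])
      rsum(seq=[20, 12, 18])
        rsum(seq=[12, 18])
          rsum(seq=[18])
            rsum(seq=[])
            -> return 0
          -> return 18
        -> return 30
      -> return 50
    -> return 73
  -> return 75
-> return 95

Final answer: 95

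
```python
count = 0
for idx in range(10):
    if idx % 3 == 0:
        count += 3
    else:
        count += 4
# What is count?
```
Trace:
  count=0
  count=3, idx=0
  count=7, idx=1
  count=11, idx=2
  count=14, idx=3
  count=18, idx=4
  count=22, idx=5
  count=25, idx=6
  count=29, idx=7
  count=33, idx=8
  count=36, idx=9

Final answer: 36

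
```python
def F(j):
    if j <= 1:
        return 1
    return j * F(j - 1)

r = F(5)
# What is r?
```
Call trace:
F(j=5)
  F(j=4)
    F(j=3)
      F(j=2)
        F(j=1)
        -> return 1
      -> return 2
    -> return 6
  -> return 24
-> return 120

Final answer: 120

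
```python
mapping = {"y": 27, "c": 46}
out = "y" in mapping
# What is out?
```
Trace:
  mapping={'y': 27, 'c': 46}
  mapping={'y': 27, 'c': 46}, out=True

Final answer: True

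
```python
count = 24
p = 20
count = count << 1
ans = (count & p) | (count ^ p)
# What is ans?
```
Trace:
  count=24
  count=24, p=20
  count=48, p=20
  count=48, p=20, ans=52

Final answer: 52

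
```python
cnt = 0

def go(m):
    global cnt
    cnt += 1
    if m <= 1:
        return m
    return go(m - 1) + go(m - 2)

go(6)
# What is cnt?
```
Call trace (a repeated sub-call is expanded the first time; later identical calls just restate its return value):
go(m=6)
  go(m=5)
    go(m=4)
      go(m=3)
        go(m=2)
          go(m=1)
          -> return 1
          go(m=0)
          -> return 0
        -> return 1
        go(m=1)
        -> return 1
      -> return 2
      go(m=2) -> return 1  (same call as traced above)
    -> return 3
    go(m=3) -> return 2  (same call as traced above)
  -> return 5
  go(m=4) -> return 3  (same call as traced above)
-> return 8

cnt is incremented once per call, so count the calls in each subtree. Let C(m) = number of calls made by go(m).
C(0) = C(1) = 1 (base case, no recursion); C(m) = 1 + C(m - 1) + C(m - 2) otherwise.
C(2) = 1 + C(1) + C(0) = 1 + 1 + 1 = 3
C(3) = 1 + C(2) + C(1) = 1 + 3 + 1 = 5
C(4) = 1 + C(3) + C(2) = 1 + 5 + 3 = 9
C(5) = 1 + C(4) + C(3) = 1 + 9 + 5 = 15
C(6) = 1 + C(5) + C(4) = 1 + 15 + 9 = 25
cnt = C(6) = 25

Final answer: 25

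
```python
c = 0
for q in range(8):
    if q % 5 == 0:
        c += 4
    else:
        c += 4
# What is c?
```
Trace:
  c=0
  c=4, q=0
  c=8, q=1
  c=12, q=2
  c=16, q=3
  c=20, q=4
  c=24, q=5
  c=28, q=6
  c=32, q=7

Final answer: 32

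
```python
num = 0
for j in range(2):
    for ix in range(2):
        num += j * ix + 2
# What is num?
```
Trace:
  num=0
  num=2, j=0, ix=0
  num=4, j=0, ix=1
  num=6, j=1, ix=0
  num=9, j=1, ix=1

Final answer: 9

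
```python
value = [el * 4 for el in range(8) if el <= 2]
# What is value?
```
Trace:
  el=0
  el=1
  el=2
  el=3
  el=4
  el=5
  el=6
  el=7
  value=[0, 4, 8]

Final answer: [0, 4, 8]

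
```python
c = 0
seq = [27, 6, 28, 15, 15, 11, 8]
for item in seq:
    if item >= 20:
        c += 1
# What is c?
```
Trace:
  c=0
  c=1, item=27
  c=1, item=6
  c=2, item=28
  c=2, item=15
  c=2, item=15
  c=2, item=11
  c=2, item=8

Final answer: 2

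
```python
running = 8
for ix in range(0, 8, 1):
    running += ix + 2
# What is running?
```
Trace:
  running=8
  running=10, ix=0
  running=13, ix=1
  running=17, ix=2
  running=22, ix=3
  running=28, ix=4
  running=35, ix=5
  running=43, ix=6
  running=52, ix=7

Final answer: 52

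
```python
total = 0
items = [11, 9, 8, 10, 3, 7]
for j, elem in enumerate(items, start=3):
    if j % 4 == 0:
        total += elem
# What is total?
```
Trace:
  total=0
  total=0, j=3, elem=11
  total=9, j=4, elem=9
  total=9, j=5, elem=8
  total=9, j=6, elem=10
  total=9, j=7, elem=3
  total=16, j=8, elem=7

Final answer: 16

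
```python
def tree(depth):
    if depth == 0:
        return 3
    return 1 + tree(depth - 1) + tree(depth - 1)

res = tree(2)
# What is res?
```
Call trace (a repeated sub-call is expanded the first time; later identical calls just restate its return value):
tree(depth=2)
  tree(depth=1)
    tree(depth=0)
    -> return 3
    tree(depth=0)
    -> return 3
  -> return 7
  tree(depth=1) -> return 7  (same call as traced above)
-> return 15

Final answer: 15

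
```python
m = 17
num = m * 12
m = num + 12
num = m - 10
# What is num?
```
Trace:
  m=17
  m=17, num=204
  m=216, num=204
  m=216, num=206

Final answer: 206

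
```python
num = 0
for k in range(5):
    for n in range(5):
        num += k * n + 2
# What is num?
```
Trace:
  num=0
  num=2, k=0, n=0
  num=4, k=0, n=1
  num=6, k=0, n=2
  num=8, k=0, n=3
  num=10, k=0, n=4
  num=12, k=1, n=0
  num=15, k=1, n=1
  num=19, k=1, n=2
  num=24, k=1, n=3
  num=30, k=1, n=4
  num=32, k=2, n=0
  num=36, k=2, n=1
  num=42, k=2, n=2
  num=50, k=2, n=3
  num=60, k=2, n=4
  num=62, k=3, n=0
  num=67, k=3, n=1
  num=75, k=3, n=2
  num=86, k=3, n=3
  num=100, k=3, n=4
  num=102, k=4, n=0
  num=108, k=4, n=1
  num=118, k=4, n=2
  num=132, k=4, n=3
  num=150, k=4, n=4

Final answer: 150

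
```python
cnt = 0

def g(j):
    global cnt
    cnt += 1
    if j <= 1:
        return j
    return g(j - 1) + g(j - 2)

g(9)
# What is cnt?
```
Call trace (a repeated sub-call is expanded the first time; later identical calls just restate its return value):
g(j=9)
  g(j=8)
    g(j=7)
      g(j=6)
        g(j=5)
          g(j=4)
            g(j=3)
              g(j=2)
                g(j=1)
                -> return 1
                g(j=0)
                -> return 0
              -> return 1
              g(j=1)
              -> return 1
            -> return 2
            g(j=2) -> return 1  (same call as traced above)
          -> return 3
          g(j=3) -> return 2  (same call as traced above)
        -> return 5
        g(j=4) -> return 3  (same call as traced above)
      -> return 8
      g(j=5) -> return 5  (same call as traced above)
    -> return 13
    g(j=6) -> return 8  (same call as traced above)
  -> return 21
  g(j=7) -> return 13  (same call as traced above)
-> return 34

cnt is incremented once per call, so count the calls in each subtree. Let C(j) = number of calls made by g(j).
C(0) = C(1) = 1 (base case, no recursion); C(j) = 1 + C(j - 1) + C(j - 2) otherwise.
C(2) = 1 + C(1) + C(0) = 1 + 1 + 1 = 3
C(3) = 1 + C(2) + C(1) = 1 + 3 + 1 = 5
C(4) = 1 + C(3) + C(2) = 1 + 5 + 3 = 9
C(5) = 1 + C(4) + C(3) = 1 + 9 + 5 = 15
C(6) = 1 + C(5) + C(4) = 1 + 15 + 9 = 25
C(7) = 1 + C(6) + C(5) = 1 + 25 + 15 = 41
C(8) = 1 + C(7) + C(6) = 1 + 41 + 25 = 67
C(9) = 1 + C(8) + C(7) = 1 + 67 + 41 = 109
cnt = C(9) = 109

Final answer: 109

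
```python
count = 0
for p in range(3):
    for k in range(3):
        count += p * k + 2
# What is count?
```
Trace:
  count=0
  count=2, p=0, k=0
  count=4, p=0, k=1
  count=6, p=0, k=2
  count=8, p=1, k=0
  count=11, p=1, k=1
  count=15, p=1, k=2
  count=17, p=2, k=0
  count=21, p=2, k=1
  count=27, p=2, k=2

Final answer: 27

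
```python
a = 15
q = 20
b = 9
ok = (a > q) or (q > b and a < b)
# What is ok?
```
Trace:
  a=15
  a=15, q=20
  a=15, q=20, b=9
  a=15, q=20, b=9, ok=False

Final answer: False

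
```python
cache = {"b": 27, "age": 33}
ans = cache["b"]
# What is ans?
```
Trace:
  cache={'b': 27, 'age': 33}
  cache={'b': 27, 'age': 33}, ans=27

Final answer: 27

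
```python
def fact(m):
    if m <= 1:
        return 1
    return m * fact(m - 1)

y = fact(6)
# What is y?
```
Call trace:
fact(m=6)
  fact(m=5)
    fact(m=4)
      fact(m=3)
        fact(m=2)
          fact(m=1)
          -> return 1
        -> return 2
      -> return 6
    -> return 24
  -> return 120
-> return 720

Final answer: 720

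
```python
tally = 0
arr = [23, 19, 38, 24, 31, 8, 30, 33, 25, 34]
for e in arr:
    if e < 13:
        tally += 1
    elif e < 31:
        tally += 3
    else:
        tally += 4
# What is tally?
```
Trace:
  tally=0
  tally=3, e=23
  tally=6, e=19
  tally=10, e=38
  tally=13, e=24
  tally=17, e=31
  tally=18, e=8
  tally=21, e=30
  tally=25, e=33
  tally=28, e=25
  tally=32, e=34

Final answer: 32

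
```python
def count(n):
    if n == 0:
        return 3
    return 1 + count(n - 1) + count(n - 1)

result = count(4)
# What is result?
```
Call trace (a repeated sub-call is expanded the first time; later identical calls just restate its return value):
count(n=4)
  count(n=3)
    count(n=2)
      count(n=1)
        count(n=0)
        -> return 3
        count(n=0)
        -> return 3
      -> return 7
      count(n=1) -> return 7  (same call as traced above)
    -> return 15
    count(n=2) -> return 15  (same call as traced above)
  -> return 31
  count(n=3) -> return 31  (same call as traced above)
-> return 63

Final answer: 63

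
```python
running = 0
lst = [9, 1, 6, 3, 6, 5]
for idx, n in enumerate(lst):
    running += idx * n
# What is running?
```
Trace:
  running=0
  running=0, idx=0, n=9
  running=1, idx=1, n=1
  running=13, idx=2, n=6
  running=22, idx=3, n=3
  running=46, idx=4, n=6
  running=71, idx=5, n=5

Final answer: 71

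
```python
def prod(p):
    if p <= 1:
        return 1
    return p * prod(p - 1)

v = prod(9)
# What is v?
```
Call trace:
prod(p=9)
  prod(p=8)
    prod(p=7)
      prod(p=6)
        prod(p=5)
          prod(p=4)
            prod(p=3)
              prod(p=2)
                prod(p=1)
                -> return 1
              -> return 2
            -> return 6
          -> return 24
        -> return 120
      -> return 720
    -> return 5040
  -> return 40320
-> return 362880

Final answer: 362880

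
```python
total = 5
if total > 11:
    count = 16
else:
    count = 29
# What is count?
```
Trace:
  total=5
  total=5, count=29

Final answer: 29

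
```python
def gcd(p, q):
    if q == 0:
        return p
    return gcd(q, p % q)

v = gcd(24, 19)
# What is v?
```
Call trace:
gcd(p=24, q=19)
  gcd(p=19, q=5)
    gcd(p=5, q=4)
      gcd(p=4, q=1)
        gcd(p=1, q=0)
        -> return 1
      -> return 1
    -> return 1
  -> return 1
-> return 1

Final answer: 1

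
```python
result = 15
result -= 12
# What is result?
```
Trace:
  result=15
  result=3

Final answer: 3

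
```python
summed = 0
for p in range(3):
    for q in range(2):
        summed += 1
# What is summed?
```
Trace:
  summed=0
  summed=1, p=0, q=0
  summed=2, p=0, q=1
  summed=3, p=1, q=0
  summed=4, p=1, q=1
  summed=5, p=2, q=0
  summed=6, p=2, q=1

Final answer: 6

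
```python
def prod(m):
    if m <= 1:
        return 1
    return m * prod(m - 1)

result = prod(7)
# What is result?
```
Call trace:
prod(m=7)
  prod(m=6)
    prod(m=5)
      prod(m=4)
        prod(m=3)
          prod(m=2)
            prod(m=1)
            -> return 1
          -> return 2
        -> return 6
      -> return 24
    -> return 120
  -> return 720
-> return 5040

Final answer: 5040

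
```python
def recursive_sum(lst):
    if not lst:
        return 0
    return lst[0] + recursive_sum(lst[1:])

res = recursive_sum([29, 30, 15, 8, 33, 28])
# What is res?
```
Call trace:
recursive_sum(lst=[29, 30, 15, 8, 33, 28])
  recursive_sum(lst=[30, 15, 8, 33, 28])
    recursive_sum(lst=[15, 8, 33, 28])
      recursive_sum(lst=[8, 33, 28])
        recursive_sum(lst=[33, 28])
          recursive_sum(lst=[28])
            recursive_sum(lst=[])
            -> return 0
          -> return 28
        -> return 61
      -> return 69
    -> return 84
  -> return 114
-> return 143

Final answer: 143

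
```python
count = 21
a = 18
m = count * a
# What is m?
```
Trace:
  count=21
  count=21, a=18
  count=21, a=18, m=378

Final answer: 378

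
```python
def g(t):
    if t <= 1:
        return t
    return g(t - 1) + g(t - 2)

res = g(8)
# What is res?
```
Call trace (a repeated sub-call is expanded the first time; later identical calls just restate its return value):
g(t=8)
  g(t=7)
    g(t=6)
      g(t=5)
        g(t=4)
          g(t=3)
            g(t=2)
              g(t=1)
              -> return 1
              g(t=0)
              -> return 0
            -> return 1
            g(t=1)
            -> return 1
          -> return 2
          g(t=2) -> return 1  (same call as traced above)
        -> return 3
        g(t=3) -> return 2  (same call as traced above)
      -> return 5
      g(t=4) -> return 3  (same call as traced above)
    -> return 8
    g(t=5) -> return 5  (same call as traced above)
  -> return 13
  g(t=6) -> return 8  (same call as traced above)
-> return 21

Final answer: 21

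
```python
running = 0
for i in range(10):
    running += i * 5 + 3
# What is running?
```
Trace:
  running=0
  running=3, i=0
  running=11, i=1
  running=24, i=2
  running=42, i=3
  running=65, i=4
  running=93, i=5
  running=126, i=6
  running=164, i=7
  running=207, i=8
  running=255, i=9

Final answer: 255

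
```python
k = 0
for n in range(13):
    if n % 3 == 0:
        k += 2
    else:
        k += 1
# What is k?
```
Trace:
  k=0
  k=2, n=0
  k=3, n=1
  k=4, n=2
  k=6, n=3
  k=7, n=4
  k=8, n=5
  k=10, n=6
  k=11, n=7
  k=12, n=8
  k=14, n=9
  k=15, n=10
  k=16, n=11
  k=18, n=12

Final answer: 18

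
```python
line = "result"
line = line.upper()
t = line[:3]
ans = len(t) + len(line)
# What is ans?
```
Trace:
  line='result'
  line='RESULT'
  line='RESULT', t='RES'
  line='RESULT', t='RES', ans=9

Final answer: 9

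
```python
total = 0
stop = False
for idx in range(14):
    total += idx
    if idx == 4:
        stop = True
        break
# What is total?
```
Trace:
  total=0
  total=0, stop=False
  total=0, stop=False, idx=0
  total=1, stop=False, idx=1
  total=3, stop=False, idx=2
  total=6, stop=False, idx=3
  total=10, stop=True, idx=4

Final answer: 10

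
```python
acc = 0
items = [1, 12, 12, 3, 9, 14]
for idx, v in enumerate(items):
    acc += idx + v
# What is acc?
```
Trace:
  acc=0
  acc=1, idx=0, v=1
  acc=14, idx=1, v=12
  acc=28, idx=2, v=12
  acc=34, idx=3, v=3
  acc=47, idx=4, v=9
  acc=66, idx=5, v=14

Final answer: 66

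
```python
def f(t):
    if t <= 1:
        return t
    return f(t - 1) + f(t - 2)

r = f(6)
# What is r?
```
Call trace (a repeated sub-call is expanded the first time; later identical calls just restate its return value):
f(t=6)
  f(t=5)
    f(t=4)
      f(t=3)
        f(t=2)
          f(t=1)
          -> return 1
          f(t=0)
          -> return 0
        -> return 1
        f(t=1)
        -> return 1
      -> return 2
      f(t=2) -> return 1  (same call as traced above)
    -> return 3
    f(t=3) -> return 2  (same call as traced above)
  -> return 5
  f(t=4) -> return 3  (same call as traced above)
-> return 8

Final answer: 8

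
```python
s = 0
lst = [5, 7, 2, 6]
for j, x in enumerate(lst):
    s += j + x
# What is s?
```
Trace:
  s=0
  s=5, j=0, x=5
  s=13, j=1, x=7
  s=17, j=2, x=2
  s=26, j=3, x=6

Final answer: 26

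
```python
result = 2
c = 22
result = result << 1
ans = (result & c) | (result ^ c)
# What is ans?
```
Trace:
  result=2
  result=2, c=22
  result=4, c=22
  result=4, c=22, ans=22

Final answer: 22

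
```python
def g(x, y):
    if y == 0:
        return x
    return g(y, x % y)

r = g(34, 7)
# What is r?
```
Call trace:
g(x=34, y=7)
  g(x=7, y=6)
    g(x=6, y=1)
      g(x=1, y=0)
      -> return 1
    -> return 1
  -> return 1
-> return 1

Final answer: 1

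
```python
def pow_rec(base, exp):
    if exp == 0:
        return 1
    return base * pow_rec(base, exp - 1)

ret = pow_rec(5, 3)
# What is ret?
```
Call trace:
pow_rec(base=5, exp=3)
  pow_rec(base=5, exp=2)
    pow_rec(base=5, exp=1)
      pow_rec(base=5, exp=0)
      -> return 1
    -> return 5
  -> return 25
-> return 125

Final answer: 125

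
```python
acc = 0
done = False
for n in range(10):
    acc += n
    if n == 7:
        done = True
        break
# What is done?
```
Trace:
  acc=0
  acc=0, done=False
  acc=0, done=False, n=0
  acc=1, done=False, n=1
  acc=3, done=False, n=2
  acc=6, done=False, n=3
  acc=10, done=False, n=4
  acc=15, done=False, n=5
  acc=21, done=False, n=6
  acc=28, done=True, n=7

Final answer: True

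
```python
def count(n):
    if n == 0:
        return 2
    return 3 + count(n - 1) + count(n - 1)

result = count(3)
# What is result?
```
Call trace (a repeated sub-call is expanded the first time; later identical calls just restate its return value):
count(n=3)
  count(n=2)
    count(n=1)
      count(n=0)
      -> return 2
      count(n=0)
      -> return 2
    -> return 7
    count(n=1) -> return 7  (same call as traced above)
  -> return 17
  count(n=2) -> return 17  (same call as traced above)
-> return 37

Final answer: 37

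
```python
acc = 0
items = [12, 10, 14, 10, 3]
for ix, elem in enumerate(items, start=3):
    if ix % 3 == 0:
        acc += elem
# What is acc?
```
Trace:
  acc=0
  acc=12, ix=3, elem=12
  acc=12, ix=4, elem=10
  acc=12, ix=5, elem=14
  acc=22, ix=6, elem=10
  acc=22, ix=7, elem=3

Final answer: 22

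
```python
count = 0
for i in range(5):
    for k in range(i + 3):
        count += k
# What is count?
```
Trace:
  count=0
  count=0, i=0, k=0
  count=1, i=0, k=1
  count=3, i=0, k=2
  count=3, i=1, k=0
  count=4, i=1, k=1
  count=6, i=1, k=2
  count=9, i=1, k=3
  count=9, i=2, k=0
  count=10, i=2, k=1
  count=12, i=2, k=2
  count=15, i=2, k=3
  count=19, i=2, k=4
  count=19, i=3, k=0
  count=20, i=3, k=1
  count=22, i=3, k=2
  count=25, i=3, k=3
  count=29, i=3, k=4
  count=34, i=3, k=5
  count=34, i=4, k=0
  count=35, i=4, k=1
  count=37, i=4, k=2
  count=40, i=4, k=3
  count=44, i=4, k=4
  count=49, i=4, k=5
  count=55, i=4, k=6

Final answer: 55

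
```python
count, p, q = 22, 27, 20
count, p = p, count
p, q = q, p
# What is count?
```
Trace:
  count=22, p=27, q=20
  count=27, p=22, q=20
  count=27, p=20, q=22

Final answer: 27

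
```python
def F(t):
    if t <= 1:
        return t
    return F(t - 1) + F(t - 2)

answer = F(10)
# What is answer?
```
Call trace (a repeated sub-call is expanded the first time; later identical calls just restate its return value):
F(t=10)
  F(t=9)
    F(t=8)
      F(t=7)
        F(t=6)
          F(t=5)
            F(t=4)
              F(t=3)
                F(t=2)
                  F(t=1)
                  -> return 1
                  F(t=0)
                  -> return 0
                -> return 1
                F(t=1)
                -> return 1
              -> return 2
              F(t=2) -> return 1  (same call as traced above)
            -> return 3
            F(t=3) -> return 2  (same call as traced above)
          -> return 5
          F(t=4) -> return 3  (same call as traced above)
        -> return 8
        F(t=5) -> return 5  (same call as traced above)
      -> return 13
      F(t=6) -> return 8  (same call as traced above)
    -> return 21
    F(t=7) -> return 13  (same call as traced above)
  -> return 34
  F(t=8) -> return 21  (same call as traced above)
-> return 55

Final answer: 55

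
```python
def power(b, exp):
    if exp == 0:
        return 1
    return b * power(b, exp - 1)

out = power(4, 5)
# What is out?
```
Call trace:
power(b=4, exp=5)
  power(b=4, exp=4)
    power(b=4, exp=3)
      power(b=4, exp=2)
        power(b=4, exp=1)
          power(b=4, exp=0)
          -> return 1
        -> return 4
      -> return 16
    -> return 64
  -> return 256
-> return 1024

Final answer: 1024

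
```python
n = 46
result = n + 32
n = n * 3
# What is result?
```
Trace:
  n=46
  n=46, result=78
  n=138, result=78

Final answer: 78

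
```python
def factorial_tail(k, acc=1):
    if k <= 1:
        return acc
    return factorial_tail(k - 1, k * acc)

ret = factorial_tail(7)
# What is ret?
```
Call trace:
factorial_tail(k=7, acc=1)
  factorial_tail(k=6, acc=7)
    factorial_tail(k=5, acc=42)
      factorial_tail(k=4, acc=210)
        factorial_tail(k=3, acc=840)
          factorial_tail(k=2, acc=2520)
            factorial_tail(k=1, acc=5040)
            -> return 5040
          -> return 5040
        -> return 5040
      -> return 5040
    -> return 5040
  -> return 5040
-> return 5040

Final answer: 5040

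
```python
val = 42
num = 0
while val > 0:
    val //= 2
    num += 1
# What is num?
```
Trace:
  val=42
  val=42, num=0
  val=21, num=1
  val=10, num=2
  val=5, num=3
  val=2, num=4
  val=1, num=5
  val=0, num=6

Final answer: 6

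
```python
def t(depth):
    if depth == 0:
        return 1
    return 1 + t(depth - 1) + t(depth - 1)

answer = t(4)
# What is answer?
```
Call trace (a repeated sub-call is expanded the first time; later identical calls just restate its return value):
t(depth=4)
  t(depth=3)
    t(depth=2)
      t(depth=1)
        t(depth=0)
        -> return 1
        t(depth=0)
        -> return 1
      -> return 3
      t(depth=1) -> return 3  (same call as traced above)
    -> return 7
    t(depth=2) -> return 7  (same call as traced above)
  -> return 15
  t(depth=3) -> return 15  (same call as traced above)
-> return 31

Final answer: 31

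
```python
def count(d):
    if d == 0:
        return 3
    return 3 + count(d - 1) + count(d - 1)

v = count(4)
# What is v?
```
Call trace (a repeated sub-call is expanded the first time; later identical calls just restate its return value):
count(d=4)
  count(d=3)
    count(d=2)
      count(d=1)
        count(d=0)
        -> return 3
        count(d=0)
        -> return 3
      -> return 9
      count(d=1) -> return 9  (same call as traced above)
    -> return 21
    count(d=2) -> return 21  (same call as traced above)
  -> return 45
  count(d=3) -> return 45  (same call as traced above)
-> return 93

Final answer: 93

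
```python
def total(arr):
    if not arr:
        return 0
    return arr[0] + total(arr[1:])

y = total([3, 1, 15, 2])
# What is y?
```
Call trace:
total(arr=[3, 1, 15, 2])
  total(arr=[1, 15, 2])
    total(arr=[15, 2])
      total(arr=[2])
        total(arr=[])
        -> return 0
      -> return 2
    -> return 17
  -> return 18
-> return 21

Final answer: 21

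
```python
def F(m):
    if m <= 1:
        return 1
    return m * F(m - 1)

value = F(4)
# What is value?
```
Call trace:
F(m=4)
  F(m=3)
    F(m=2)
      F(m=1)
      -> return 1
    -> return 2
  -> return 6
-> return 24

Final answer: 24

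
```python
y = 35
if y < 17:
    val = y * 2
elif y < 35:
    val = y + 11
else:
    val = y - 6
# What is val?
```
Trace:
  y=35
  y=35, val=29

Final answer: 29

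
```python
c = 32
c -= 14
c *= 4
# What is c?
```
Trace:
  c=32
  c=18
  c=72

Final answer: 72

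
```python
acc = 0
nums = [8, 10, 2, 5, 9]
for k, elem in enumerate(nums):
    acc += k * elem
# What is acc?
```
Trace:
  acc=0
  acc=0, k=0, elem=8
  acc=10, k=1, elem=10
  acc=14, k=2, elem=2
  acc=29, k=3, elem=5
  acc=65, k=4, elem=9

Final answer: 65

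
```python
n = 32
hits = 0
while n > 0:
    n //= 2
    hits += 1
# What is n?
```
Trace:
  n=32
  n=32, hits=0
  n=16, hits=1
  n=8, hits=2
  n=4, hits=3
  n=2, hits=4
  n=1, hits=5
  n=0, hits=6

Final answer: 0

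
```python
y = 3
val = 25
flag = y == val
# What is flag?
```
Trace:
  y=3
  y=3, val=25
  y=3, val=25, flag=False

Final answer: False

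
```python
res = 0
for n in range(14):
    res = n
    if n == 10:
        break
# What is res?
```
Trace:
  res=0
  res=0, n=0
  res=1, n=1
  res=2, n=2
  res=3, n=3
  res=4, n=4
  res=5, n=5
  res=6, n=6
  res=7, n=7
  res=8, n=8
  res=9, n=9
  res=10, n=10

Final answer: 10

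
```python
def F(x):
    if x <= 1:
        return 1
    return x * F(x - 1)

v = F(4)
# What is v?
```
Call trace:
F(x=4)
  F(x=3)
    F(x=2)
      F(x=1)
      -> return 1
    -> return 2
  -> return 6
-> return 24

Final answer: 24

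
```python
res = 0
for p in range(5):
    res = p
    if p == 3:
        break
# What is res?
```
Trace:
  res=0
  res=0, p=0
  res=1, p=1
  res=2, p=2
  res=3, p=3

Final answer: 3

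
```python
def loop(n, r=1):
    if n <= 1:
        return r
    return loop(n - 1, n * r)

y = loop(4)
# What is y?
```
Call trace:
loop(n=4, r=1)
  loop(n=3, r=4)
    loop(n=2, r=12)
      loop(n=1, r=24)
      -> return 24
    -> return 24
  -> return 24
-> return 24

Final answer: 24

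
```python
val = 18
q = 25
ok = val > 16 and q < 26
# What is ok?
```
Trace:
  val=18
  val=18, q=25
  val=18, q=25, ok=True

Final answer: True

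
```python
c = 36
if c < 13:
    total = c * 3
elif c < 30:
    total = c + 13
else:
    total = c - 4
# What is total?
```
Trace:
  c=36
  c=36, total=32

Final answer: 32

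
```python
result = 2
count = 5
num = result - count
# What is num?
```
Trace:
  result=2
  result=2, count=5
  result=2, count=5, num=-3

Final answer: -3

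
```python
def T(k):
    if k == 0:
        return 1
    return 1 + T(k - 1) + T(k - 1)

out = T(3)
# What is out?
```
Call trace (a repeated sub-call is expanded the first time; later identical calls just restate its return value):
T(k=3)
  T(k=2)
    T(k=1)
      T(k=0)
      -> return 1
      T(k=0)
      -> return 1
    -> return 3
    T(k=1) -> return 3  (same call as traced above)
  -> return 7
  T(k=2) -> return 7  (same call as traced above)
-> return 15

Final answer: 15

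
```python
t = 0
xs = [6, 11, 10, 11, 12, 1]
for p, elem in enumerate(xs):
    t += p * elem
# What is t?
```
Trace:
  t=0
  t=0, p=0, elem=6
  t=11, p=1, elem=11
  t=31, p=2, elem=10
  t=64, p=3, elem=11
  t=112, p=4, elem=12
  t=117, p=5, elem=1

Final answer: 117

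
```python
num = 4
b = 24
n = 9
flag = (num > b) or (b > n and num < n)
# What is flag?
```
Trace:
  num=4
  num=4, b=24
  num=4, b=24, n=9
  num=4, b=24, n=9, flag=True

Final answer: True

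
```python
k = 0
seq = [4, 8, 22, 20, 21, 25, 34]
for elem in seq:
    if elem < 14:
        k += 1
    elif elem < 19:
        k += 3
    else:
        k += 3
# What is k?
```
Trace:
  k=0
  k=1, elem=4
  k=2, elem=8
  k=5, elem=22
  k=8, elem=20
  k=11, elem=21
  k=14, elem=25
  k=17, elem=34

Final answer: 17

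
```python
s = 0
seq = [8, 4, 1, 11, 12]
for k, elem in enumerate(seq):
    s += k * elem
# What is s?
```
Trace:
  s=0
  s=0, k=0, elem=8
  s=4, k=1, elem=4
  s=6, k=2, elem=1
  s=39, k=3, elem=11
  s=87, k=4, elem=12

Final answer: 87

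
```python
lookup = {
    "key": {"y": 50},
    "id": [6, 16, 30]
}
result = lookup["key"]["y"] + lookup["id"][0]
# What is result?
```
Trace:
  lookup={'key': {'y': 50}, 'id': [6, 16, 30]}
  lookup={'key': {'y': 50}, 'id': [6, 16, 30]}, result=56

Final answer: 56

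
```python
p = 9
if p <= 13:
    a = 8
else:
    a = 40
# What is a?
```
Trace:
  p=9
  p=9, a=8

Final answer: 8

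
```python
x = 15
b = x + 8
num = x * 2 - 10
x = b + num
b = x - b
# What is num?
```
Trace:
  x=15
  x=15, b=23
  x=15, b=23, num=20
  x=43, b=23, num=20
  x=43, b=20, num=20

Final answer: 20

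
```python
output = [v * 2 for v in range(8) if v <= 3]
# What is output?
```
Trace:
  v=0
  v=1
  v=2
  v=3
  v=4
  v=5
  v=6
  v=7
  output=[0, 2, 4, 6]

Final answer: [0, 2, 4, 6]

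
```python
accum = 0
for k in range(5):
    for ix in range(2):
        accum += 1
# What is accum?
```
Trace:
  accum=0
  accum=1, k=0, ix=0
  accum=2, k=0, ix=1
  accum=3, k=1, ix=0
  accum=4, k=1, ix=1
  accum=5, k=2, ix=0
  accum=6, k=2, ix=1
  accum=7, k=3, ix=0
  accum=8, k=3, ix=1
  accum=9, k=4, ix=0
  accum=10, k=4, ix=1

Final answer: 10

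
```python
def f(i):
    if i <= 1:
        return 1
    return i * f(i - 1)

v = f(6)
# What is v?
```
Call trace:
f(i=6)
  f(i=5)
    f(i=4)
      f(i=3)
        f(i=2)
          f(i=1)
          -> return 1
        -> return 2
      -> return 6
    -> return 24
  -> return 120
-> return 720

Final answer: 720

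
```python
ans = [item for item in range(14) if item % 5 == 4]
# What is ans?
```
Trace:
  item=0
  item=1
  item=2
  item=3
  item=4
  item=5
  item=6
  item=7
  item=8
  item=9
  item=10
  item=11
  item=12
  item=13
  ans=[4, 9]

Final answer: [4, 9]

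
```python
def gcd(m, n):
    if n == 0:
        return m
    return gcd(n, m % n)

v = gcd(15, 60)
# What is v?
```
Call trace:
gcd(m=15, n=60)
  gcd(m=60, n=15)
    gcd(m=15, n=0)
    -> return 15
  -> return 15
-> return 15

Final answer: 15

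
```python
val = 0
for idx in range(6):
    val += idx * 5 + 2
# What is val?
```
Trace:
  val=0
  val=2, idx=0
  val=9, idx=1
  val=21, idx=2
  val=38, idx=3
  val=60, idx=4
  val=87, idx=5

Final answer: 87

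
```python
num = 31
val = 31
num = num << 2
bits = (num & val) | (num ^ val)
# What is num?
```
Trace:
  num=31
  num=31, val=31
  num=124, val=31
  num=124, val=31, bits=127

Final answer: 124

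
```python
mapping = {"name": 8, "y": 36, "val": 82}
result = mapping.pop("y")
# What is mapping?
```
Trace:
  mapping={'name': 8, 'y': 36, 'val': 82}
  mapping={'name': 8, 'val': 82}, result=36

Final answer: {'name': 8, 'val': 82}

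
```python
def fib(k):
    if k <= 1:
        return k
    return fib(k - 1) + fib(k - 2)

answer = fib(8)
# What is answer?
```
Call trace (a repeated sub-call is expanded the first time; later identical calls just restate its return value):
fib(k=8)
  fib(k=7)
    fib(k=6)
      fib(k=5)
        fib(k=4)
          fib(k=3)
            fib(k=2)
              fib(k=1)
              -> return 1
              fib(k=0)
              -> return 0
            -> return 1
            fib(k=1)
            -> return 1
          -> return 2
          fib(k=2) -> return 1  (same call as traced above)
        -> return 3
        fib(k=3) -> return 2  (same call as traced above)
      -> return 5
      fib(k=4) -> return 3  (same call as traced above)
    -> return 8
    fib(k=5) -> return 5  (same call as traced above)
  -> return 13
  fib(k=6) -> return 8  (same call as traced above)
-> return 21

Final answer: 21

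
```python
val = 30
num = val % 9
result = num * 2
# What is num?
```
Trace:
  val=30
  val=30, num=3
  val=30, num=3, result=6

Final answer: 3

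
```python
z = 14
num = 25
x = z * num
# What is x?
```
Trace:
  z=14
  z=14, num=25
  z=14, num=25, x=350

Final answer: 350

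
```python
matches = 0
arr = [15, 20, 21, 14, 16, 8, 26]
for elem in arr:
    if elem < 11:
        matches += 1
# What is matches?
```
Trace:
  matches=0
  matches=0, elem=15
  matches=0, elem=20
  matches=0, elem=21
  matches=0, elem=14
  matches=0, elem=16
  matches=1, elem=8
  matches=1, elem=26

Final answer: 1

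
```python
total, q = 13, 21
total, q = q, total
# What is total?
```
Trace:
  total=13, q=21
  total=21, q=13

Final answer: 21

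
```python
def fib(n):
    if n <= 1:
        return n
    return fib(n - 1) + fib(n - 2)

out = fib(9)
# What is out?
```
Call trace (a repeated sub-call is expanded the first time; later identical calls just restate its return value):
fib(n=9)
  fib(n=8)
    fib(n=7)
      fib(n=6)
        fib(n=5)
          fib(n=4)
            fib(n=3)
              fib(n=2)
                fib(n=1)
                -> return 1
                fib(n=0)
                -> return 0
              -> return 1
              fib(n=1)
              -> return 1
            -> return 2
            fib(n=2) -> return 1  (same call as traced above)
          -> return 3
          fib(n=3) -> return 2  (same call as traced above)
        -> return 5
        fib(n=4) -> return 3  (same call as traced above)
      -> return 8
      fib(n=5) -> return 5  (same call as traced above)
    -> return 13
    fib(n=6) -> return 8  (same call as traced above)
  -> return 21
  fib(n=7) -> return 13  (same call as traced above)
-> return 34

Final answer: 34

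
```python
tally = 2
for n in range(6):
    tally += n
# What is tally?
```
Trace:
  tally=2
  tally=2, n=0
  tally=3, n=1
  tally=5, n=2
  tally=8, n=3
  tally=12, n=4
  tally=17, n=5

Final answer: 17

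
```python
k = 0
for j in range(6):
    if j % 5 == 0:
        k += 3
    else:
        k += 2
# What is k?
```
Trace:
  k=0
  k=3, j=0
  k=5, j=1
  k=7, j=2
  k=9, j=3
  k=11, j=4
  k=14, j=5

Final answer: 14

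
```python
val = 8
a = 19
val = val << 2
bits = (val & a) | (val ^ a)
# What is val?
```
Trace:
  val=8
  val=8, a=19
  val=32, a=19
  val=32, a=19, bits=51

Final answer: 32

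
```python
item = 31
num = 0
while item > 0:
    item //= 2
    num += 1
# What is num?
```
Trace:
  item=31
  item=31, num=0
  item=15, num=1
  item=7, num=2
  item=3, num=3
  item=1, num=4
  item=0, num=5

Final answer: 5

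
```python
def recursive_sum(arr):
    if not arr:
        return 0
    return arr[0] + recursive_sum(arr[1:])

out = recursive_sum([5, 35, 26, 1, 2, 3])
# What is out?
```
Call trace:
recursive_sum(arr=[5, 35, 26, 1, 2, 3])
  recursive_sum(arr=[35, 26, 1, 2, 3])
    recursive_sum(arr=[26, 1, 2, 3])
      recursive_sum(arr=[1, 2, 3])
        recursive_sum(arr=[2, 3])
          recursive_sum(arr=[3])
            recursive_sum(arr=[])
            -> return 0
          -> return 3
        -> return 5
      -> return 6
    -> return 32
  -> return 67
-> return 72

Final answer: 72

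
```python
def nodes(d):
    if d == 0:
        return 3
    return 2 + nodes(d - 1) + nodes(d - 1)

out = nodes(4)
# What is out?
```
Call trace (a repeated sub-call is expanded the first time; later identical calls just restate its return value):
nodes(d=4)
  nodes(d=3)
    nodes(d=2)
      nodes(d=1)
        nodes(d=0)
        -> return 3
        nodes(d=0)
        -> return 3
      -> return 8
      nodes(d=1) -> return 8  (same call as traced above)
    -> return 18
    nodes(d=2) -> return 18  (same call as traced above)
  -> return 38
  nodes(d=3) -> return 38  (same call as traced above)
-> return 78

Final answer: 78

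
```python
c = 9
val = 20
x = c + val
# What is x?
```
Trace:
  c=9
  c=9, val=20
  c=9, val=20, x=29

Final answer: 29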